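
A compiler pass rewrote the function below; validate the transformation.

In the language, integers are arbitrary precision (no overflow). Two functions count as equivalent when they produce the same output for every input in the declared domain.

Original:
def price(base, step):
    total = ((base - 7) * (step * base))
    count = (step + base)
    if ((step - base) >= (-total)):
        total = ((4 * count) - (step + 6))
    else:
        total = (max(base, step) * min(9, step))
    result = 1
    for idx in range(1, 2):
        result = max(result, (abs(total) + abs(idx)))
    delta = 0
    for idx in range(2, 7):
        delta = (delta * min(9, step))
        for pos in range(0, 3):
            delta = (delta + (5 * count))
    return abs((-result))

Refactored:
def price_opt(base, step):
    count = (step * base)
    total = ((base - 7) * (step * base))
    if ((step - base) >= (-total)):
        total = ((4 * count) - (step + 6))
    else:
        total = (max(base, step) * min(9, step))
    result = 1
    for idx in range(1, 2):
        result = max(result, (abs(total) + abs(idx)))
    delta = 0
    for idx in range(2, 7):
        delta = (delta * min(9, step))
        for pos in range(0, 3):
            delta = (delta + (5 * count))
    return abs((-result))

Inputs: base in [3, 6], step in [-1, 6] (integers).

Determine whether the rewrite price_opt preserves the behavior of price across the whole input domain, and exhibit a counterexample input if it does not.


On input base=3, step=-1, price returns 4 while price_opt returns 18.
verdict: not equivalent; witness: base=3, step=-1


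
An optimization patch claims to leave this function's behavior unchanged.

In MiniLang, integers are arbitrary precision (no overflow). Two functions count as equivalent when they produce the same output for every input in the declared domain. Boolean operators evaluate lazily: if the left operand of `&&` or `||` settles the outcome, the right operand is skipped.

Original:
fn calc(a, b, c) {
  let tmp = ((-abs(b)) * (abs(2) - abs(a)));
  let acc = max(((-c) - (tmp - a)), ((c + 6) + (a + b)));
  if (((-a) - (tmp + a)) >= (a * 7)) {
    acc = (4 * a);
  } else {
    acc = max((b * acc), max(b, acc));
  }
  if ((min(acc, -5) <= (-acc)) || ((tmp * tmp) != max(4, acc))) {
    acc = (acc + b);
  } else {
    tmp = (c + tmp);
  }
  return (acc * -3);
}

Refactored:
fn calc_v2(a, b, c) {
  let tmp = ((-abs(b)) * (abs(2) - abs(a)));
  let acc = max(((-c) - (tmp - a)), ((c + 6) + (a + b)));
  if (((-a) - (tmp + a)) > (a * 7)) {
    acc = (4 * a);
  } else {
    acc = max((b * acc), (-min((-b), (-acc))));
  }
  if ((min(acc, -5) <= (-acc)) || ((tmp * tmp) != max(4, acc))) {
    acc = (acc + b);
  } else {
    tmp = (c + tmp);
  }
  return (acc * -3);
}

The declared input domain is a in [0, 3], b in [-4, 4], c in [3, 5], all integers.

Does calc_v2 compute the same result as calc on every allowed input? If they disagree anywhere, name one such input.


Take a=0, b=0, c=3.
calc: tmp becomes 0; next acc becomes 9; next (((-a) - (tmp + a)) >= (a * 7)) evaluates to true; next acc becomes 0; next ((min(acc, -5) <= (-acc)) || ((tmp * tmp) != max(4, acc))) evaluates to true; next acc becomes 0; next final value 0
calc_v2: tmp becomes 0; next acc becomes 9; next (((-a) - (tmp + a)) > (a * 7)) evaluates to false; next acc becomes 9; next ((min(acc, -5) <= (-acc)) || ((tmp * tmp) != max(4, acc))) evaluates to true; next acc becomes 9; next final value -27
0 against -27: the behavior changed.
verdict: not equivalent; witness: a=0, b=0, c=3


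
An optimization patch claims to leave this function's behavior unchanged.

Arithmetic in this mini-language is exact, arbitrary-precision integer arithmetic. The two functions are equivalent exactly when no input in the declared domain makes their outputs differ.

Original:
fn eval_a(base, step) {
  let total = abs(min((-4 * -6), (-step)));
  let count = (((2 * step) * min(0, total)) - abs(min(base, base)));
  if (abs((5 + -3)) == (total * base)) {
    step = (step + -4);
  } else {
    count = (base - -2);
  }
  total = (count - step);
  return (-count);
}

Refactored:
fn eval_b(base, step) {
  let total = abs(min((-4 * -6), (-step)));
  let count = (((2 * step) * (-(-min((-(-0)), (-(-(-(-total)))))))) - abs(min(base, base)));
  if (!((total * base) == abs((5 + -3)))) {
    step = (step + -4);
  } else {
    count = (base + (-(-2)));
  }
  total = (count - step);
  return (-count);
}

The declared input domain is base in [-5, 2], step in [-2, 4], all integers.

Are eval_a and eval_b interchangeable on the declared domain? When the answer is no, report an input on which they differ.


Consider the input base=-5, step=-2.
eval_a: total := 2 | count := -5 | (abs((5 + -3)) == (total * base)): false | count := -3 | total := -1 | result 3
eval_b: total := 2 | count := -5 | (!((total * base) == abs((5 + -3)))): true | step := -6 | total := 1 | result 5
3 and 5 differ, so these are not the same function on this domain.
verdict: not equivalent; witness: base=-5, step=-2


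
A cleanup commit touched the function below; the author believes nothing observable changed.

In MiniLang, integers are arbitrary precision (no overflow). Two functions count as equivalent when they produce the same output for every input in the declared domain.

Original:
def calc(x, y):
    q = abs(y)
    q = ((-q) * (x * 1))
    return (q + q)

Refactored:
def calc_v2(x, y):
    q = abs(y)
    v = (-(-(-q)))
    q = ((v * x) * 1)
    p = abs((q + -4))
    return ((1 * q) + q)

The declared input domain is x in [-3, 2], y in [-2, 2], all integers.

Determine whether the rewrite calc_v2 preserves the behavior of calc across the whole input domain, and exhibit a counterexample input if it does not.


Equivalent — the differences include arithmetic usage differs; constant usage differs; statement counts differ; local variable names differ; min/max/abs usage differs, yet no declared input distinguishes the two.
Tracing x=-1, y=-1: calc: q := 1 | q := 1 | result 2 | calc_v2: q := 1 | v := -1 | q := 1 | p := 3 | result 2 — matching result 2.
Checked all 30 inputs in the declared domain: the outputs agree on every one.
verdict: equivalent


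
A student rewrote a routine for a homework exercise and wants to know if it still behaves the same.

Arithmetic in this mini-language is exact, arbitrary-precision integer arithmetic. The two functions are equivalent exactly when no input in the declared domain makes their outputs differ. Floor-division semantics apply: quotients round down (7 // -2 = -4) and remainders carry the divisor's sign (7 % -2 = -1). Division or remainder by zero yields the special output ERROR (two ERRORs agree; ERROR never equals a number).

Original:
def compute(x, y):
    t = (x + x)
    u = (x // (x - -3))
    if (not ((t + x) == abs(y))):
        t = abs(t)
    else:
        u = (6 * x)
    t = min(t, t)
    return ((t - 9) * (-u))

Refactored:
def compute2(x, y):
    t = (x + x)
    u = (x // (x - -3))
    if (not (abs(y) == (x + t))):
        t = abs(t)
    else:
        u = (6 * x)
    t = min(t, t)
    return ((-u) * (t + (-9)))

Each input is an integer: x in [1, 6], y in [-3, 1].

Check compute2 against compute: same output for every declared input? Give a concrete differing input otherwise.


Equivalent — the differences include arithmetic usage differs, yet no declared input distinguishes the two.
As a probe, take x=3, y=-3: compute runs t := 6 | u := 0 | (not ((t + x) == abs(y))): true | t := 6 | t := 6 | result 0; compute2 runs t := 6 | u := 0 | (not (abs(y) == (x + t))): true | t := 6 | t := 6 | result 0; both end at 0.
Every one of the 30 inputs gives matching results.
verdict: equivalent


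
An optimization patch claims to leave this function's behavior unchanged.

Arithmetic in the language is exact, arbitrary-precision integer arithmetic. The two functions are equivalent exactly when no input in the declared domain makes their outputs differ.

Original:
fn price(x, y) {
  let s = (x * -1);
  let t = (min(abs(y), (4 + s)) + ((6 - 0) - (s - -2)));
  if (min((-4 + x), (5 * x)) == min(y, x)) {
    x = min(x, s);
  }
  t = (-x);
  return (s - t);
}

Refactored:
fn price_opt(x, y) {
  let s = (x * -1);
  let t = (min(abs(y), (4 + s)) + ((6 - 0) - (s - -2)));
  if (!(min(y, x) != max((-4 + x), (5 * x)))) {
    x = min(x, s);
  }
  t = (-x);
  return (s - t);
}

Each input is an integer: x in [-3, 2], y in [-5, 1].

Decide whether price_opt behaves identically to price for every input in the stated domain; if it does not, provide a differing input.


Not equivalent: x=1, y=-3 separates them (-2 vs 0).
price: s = -1; t = 8; (min((-4 + x), (5 * x)) == min(y, x)) -> true; x = -1; t = 1; return -2
price_opt: s = -1; t = 8; (!(min(y, x) != max((-4 + x), (5 * x)))) -> false; t = -1; return 0
verdict: not equivalent; witness: x=1, y=-3


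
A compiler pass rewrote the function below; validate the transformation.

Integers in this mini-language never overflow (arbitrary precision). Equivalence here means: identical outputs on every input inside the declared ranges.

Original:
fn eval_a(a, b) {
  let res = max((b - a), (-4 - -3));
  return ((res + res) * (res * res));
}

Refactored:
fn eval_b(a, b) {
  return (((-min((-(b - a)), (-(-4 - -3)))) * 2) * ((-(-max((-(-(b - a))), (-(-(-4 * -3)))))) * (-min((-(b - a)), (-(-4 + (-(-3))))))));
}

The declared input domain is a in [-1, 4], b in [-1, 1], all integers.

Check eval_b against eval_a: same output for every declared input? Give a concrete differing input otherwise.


Run the pair on a=-1, b=0.
eval_a: res=1, then returns 2
eval_b: returns 24
2 against 24: the behavior changed.
verdict: not equivalent; witness: a=-1, b=0


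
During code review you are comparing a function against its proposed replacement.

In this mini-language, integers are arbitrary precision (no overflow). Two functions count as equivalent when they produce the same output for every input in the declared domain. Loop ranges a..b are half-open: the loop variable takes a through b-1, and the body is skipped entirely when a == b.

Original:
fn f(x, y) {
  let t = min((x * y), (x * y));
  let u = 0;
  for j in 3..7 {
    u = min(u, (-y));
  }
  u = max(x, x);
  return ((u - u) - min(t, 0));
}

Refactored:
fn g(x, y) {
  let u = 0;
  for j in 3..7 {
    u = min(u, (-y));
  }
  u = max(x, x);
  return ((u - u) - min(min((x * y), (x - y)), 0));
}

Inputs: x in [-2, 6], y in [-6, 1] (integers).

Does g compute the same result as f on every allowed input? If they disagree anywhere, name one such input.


Not equivalent: x=-2, y=-1 separates them (0 vs 1).
f: t becomes 2; next u becomes 0; next at j=3:; next u becomes 0; next at j=4:; next u becomes 0; next at j=5:; next u becomes 0; next at j=6:; next u becomes 0; next u becomes -2; next final value 0
g: u becomes 0; next at j=3:; next u becomes 0; next at j=4:; next u becomes 0; next at j=5:; next u becomes 0; next at j=6:; next u becomes 0; next u becomes -2; next final value 1
verdict: not equivalent; witness: x=-2, y=-1


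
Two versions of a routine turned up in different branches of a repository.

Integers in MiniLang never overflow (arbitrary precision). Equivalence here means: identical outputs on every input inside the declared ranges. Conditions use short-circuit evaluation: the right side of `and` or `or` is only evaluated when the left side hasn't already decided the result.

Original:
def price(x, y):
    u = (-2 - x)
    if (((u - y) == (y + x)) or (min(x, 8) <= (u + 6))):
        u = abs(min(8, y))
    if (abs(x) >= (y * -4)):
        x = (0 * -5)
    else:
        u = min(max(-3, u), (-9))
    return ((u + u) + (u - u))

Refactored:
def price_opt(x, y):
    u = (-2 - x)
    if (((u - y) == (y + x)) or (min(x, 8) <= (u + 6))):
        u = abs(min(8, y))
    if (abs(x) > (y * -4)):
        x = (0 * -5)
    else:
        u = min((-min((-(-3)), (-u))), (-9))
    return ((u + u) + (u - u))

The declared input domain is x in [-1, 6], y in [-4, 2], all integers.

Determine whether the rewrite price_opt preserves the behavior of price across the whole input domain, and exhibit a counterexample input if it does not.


Take x=0, y=0.
price: u = -2; (((u - y) == (y + x)) or (min(x, 8) <= (u + 6))) -> true; u = 0; (abs(x) >= (y * -4)) -> true; x = 0; return 0
price_opt: u = -2; (((u - y) == (y + x)) or (min(x, 8) <= (u + 6))) -> true; u = 0; (abs(x) > (y * -4)) -> false; u = -9; return -18
0 != -18, so the rewrite changes behavior.
verdict: not equivalent; witness: x=0, y=0


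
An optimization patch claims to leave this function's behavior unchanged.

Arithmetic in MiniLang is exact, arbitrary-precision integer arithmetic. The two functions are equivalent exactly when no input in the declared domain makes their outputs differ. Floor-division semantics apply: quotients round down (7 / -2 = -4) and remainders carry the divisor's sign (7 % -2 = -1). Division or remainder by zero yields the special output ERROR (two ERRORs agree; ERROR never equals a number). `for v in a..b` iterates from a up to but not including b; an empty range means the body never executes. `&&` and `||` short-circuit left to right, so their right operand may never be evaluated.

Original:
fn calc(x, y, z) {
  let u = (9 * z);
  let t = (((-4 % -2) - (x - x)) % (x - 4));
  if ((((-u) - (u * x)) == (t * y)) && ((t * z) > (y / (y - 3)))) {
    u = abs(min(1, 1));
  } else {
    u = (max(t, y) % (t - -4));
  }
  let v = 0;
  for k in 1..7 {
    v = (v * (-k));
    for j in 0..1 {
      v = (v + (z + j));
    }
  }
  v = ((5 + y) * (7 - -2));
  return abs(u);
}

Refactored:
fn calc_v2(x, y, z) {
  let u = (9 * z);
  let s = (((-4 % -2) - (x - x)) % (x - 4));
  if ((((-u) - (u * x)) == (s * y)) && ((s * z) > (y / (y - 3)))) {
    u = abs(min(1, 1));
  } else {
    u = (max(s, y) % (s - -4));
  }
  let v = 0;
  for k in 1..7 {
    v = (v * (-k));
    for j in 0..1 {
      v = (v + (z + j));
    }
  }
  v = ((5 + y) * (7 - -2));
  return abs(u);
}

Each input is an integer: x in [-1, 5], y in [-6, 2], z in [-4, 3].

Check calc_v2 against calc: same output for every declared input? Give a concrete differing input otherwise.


The two versions differ — the changes include local variable names differ.
Tracing x=5, y=-4, z=-1: calc: u := -9 | t := 0 | ((((-u) - (u * x)) == (t * y)) && ((t * z) > (y / (y - 3)))): false | u := 0 | v := 0 | iter k=1: | v := 0 | iter j=0: | v := -1 | iter k=2: | v := 2 | iter j=0: | v := 1 | iter k=3: | v := -3 | iter j=0: | v := -4 | iter k=4: | v := 16 | iter j=0: | v := 15 | iter k=5: | v := -75 | iter j=0: | v := -76 | iter k=6: | v := 456 | iter j=0: | v := 455 | v := 9 | result 0 | calc_v2: u := -9 | s := 0 | ((((-u) - (u * x)) == (s * y)) && ((s * z) > (y / (y - 3)))): false | u := 0 | v := 0 | iter k=1: | v := 0 | iter j=0: | v := -1 | iter k=2: | v := 2 | iter j=0: | v := 1 | iter k=3: | v := -3 | iter j=0: | v := -4 | iter k=4: | v := 16 | iter j=0: | v := 15 | iter k=5: | v := -75 | iter j=0: | v := -76 | iter k=6: | v := 456 | iter j=0: | v := 455 | v := 9 | result 0 — matching result 0.
Every one of the 504 inputs gives matching results.
verdict: equivalent


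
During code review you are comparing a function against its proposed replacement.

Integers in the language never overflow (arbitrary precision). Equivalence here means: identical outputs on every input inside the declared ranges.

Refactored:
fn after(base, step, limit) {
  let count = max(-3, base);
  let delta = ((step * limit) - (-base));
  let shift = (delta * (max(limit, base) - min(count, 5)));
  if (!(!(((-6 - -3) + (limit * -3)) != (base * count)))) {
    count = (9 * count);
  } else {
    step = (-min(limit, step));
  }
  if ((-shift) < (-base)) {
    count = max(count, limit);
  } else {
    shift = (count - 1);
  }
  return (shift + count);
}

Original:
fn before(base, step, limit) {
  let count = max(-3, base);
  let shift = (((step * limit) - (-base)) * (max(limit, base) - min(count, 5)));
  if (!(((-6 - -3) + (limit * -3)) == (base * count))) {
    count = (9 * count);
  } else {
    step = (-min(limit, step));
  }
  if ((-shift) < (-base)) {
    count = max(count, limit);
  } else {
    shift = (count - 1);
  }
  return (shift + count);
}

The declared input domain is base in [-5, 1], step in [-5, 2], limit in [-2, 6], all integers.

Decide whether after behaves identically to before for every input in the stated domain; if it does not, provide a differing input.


Behavior is preserved: although comparison usage differs, plus local variable names differ, plus boolean connective usage differs, plus statement counts differ, the outputs never diverge.
As a probe, take base=-5, step=1, limit=2: before runs count=-3, then shift=-15, then (!(((-6 - -3) + (limit * -3)) == (base * count))) is true, then count=-27, then ((-shift) < (-base)) is false, then shift=-28, then returns -55; after runs count=-3, then delta=-3, then shift=-15, then (!(!(((-6 - -3) + (limit * -3)) != (base * count)))) is true, then count=-27, then ((-shift) < (-base)) is false, then shift=-28, then returns -55; both end at -55.
Across all 504 domain points the two functions coincide.
verdict: equivalent


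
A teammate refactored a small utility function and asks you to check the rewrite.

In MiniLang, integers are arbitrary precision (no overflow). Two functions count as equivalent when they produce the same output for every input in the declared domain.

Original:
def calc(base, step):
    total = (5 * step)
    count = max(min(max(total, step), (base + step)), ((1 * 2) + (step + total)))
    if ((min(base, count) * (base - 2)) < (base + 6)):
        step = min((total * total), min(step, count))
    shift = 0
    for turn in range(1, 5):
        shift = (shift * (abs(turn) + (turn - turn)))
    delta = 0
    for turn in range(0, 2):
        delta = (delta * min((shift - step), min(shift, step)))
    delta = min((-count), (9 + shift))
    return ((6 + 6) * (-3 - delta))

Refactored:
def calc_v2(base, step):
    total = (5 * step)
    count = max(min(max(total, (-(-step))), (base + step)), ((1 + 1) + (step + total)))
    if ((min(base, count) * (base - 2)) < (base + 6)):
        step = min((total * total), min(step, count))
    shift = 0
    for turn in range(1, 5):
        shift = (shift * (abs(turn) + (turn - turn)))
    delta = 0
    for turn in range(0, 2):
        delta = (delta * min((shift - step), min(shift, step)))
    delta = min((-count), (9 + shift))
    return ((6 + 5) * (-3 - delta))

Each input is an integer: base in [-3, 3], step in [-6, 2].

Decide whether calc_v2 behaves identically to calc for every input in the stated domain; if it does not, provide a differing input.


Consider the input base=-3, step=-6.
calc: total=-30, then count=-9, then ((min(base, count) * (base - 2)) < (base + 6)) is false, then shift=0, then (turn=1), then shift=0, then (turn=2), then shift=0, then (turn=3), then shift=0, then (turn=4), then shift=0, then delta=0, then (turn=0), then delta=0, then (turn=1), then delta=0, then delta=9, then returns -144
calc_v2: total=-30, then count=-9, then ((min(base, count) * (base - 2)) < (base + 6)) is false, then shift=0, then (turn=1), then shift=0, then (turn=2), then shift=0, then (turn=3), then shift=0, then (turn=4), then shift=0, then delta=0, then (turn=0), then delta=0, then (turn=1), then delta=0, then delta=9, then returns -132
-144 != -132, so the rewrite changes behavior.
verdict: not equivalent; witness: base=-3, step=-6


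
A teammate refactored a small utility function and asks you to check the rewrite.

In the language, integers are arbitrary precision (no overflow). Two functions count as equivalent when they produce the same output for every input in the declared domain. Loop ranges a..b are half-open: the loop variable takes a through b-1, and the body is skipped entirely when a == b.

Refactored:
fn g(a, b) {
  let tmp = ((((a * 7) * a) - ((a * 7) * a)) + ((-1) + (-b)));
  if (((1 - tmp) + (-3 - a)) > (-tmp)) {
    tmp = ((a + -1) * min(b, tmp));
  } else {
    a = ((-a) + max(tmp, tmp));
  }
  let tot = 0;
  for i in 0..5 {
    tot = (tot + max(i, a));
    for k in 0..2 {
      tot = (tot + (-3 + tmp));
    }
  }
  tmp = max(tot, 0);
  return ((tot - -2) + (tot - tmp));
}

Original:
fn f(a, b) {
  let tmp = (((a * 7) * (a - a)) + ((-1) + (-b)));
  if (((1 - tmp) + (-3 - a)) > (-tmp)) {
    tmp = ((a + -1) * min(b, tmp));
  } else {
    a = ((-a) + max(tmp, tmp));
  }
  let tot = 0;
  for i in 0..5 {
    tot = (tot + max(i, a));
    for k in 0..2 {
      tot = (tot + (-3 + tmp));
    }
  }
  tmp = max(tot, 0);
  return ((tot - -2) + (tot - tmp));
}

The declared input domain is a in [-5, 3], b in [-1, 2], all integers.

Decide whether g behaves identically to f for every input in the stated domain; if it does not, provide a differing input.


The two are interchangeable: arithmetic usage differs; also constant usage differs, and every declared input agrees.
One worked example (a=-4, b=0) — f: tmp=-1, then (((1 - tmp) + (-3 - a)) > (-tmp)) is true, then tmp=5, then tot=0, then (i=0), then tot=0, then (k=0), then tot=2, then (k=1), then tot=4, then (i=1), then tot=5, then (k=0), then tot=7, then (k=1), then tot=9, then (i=2), then tot=11, then (k=0), then tot=13, then (k=1), then tot=15, then (i=3), then tot=18, then (k=0), then tot=20, then (k=1), then tot=22, then (i=4), then tot=26, then (k=0), then tot=28, then (k=1), then tot=30, then tmp=30, then returns 32; g: tmp=-1, then (((1 - tmp) + (-3 - a)) > (-tmp)) is true, then tmp=5, then tot=0, then (i=0), then tot=0, then (k=0), then tot=2, then (k=1), then tot=4, then (i=1), then tot=5, then (k=0), then tot=7, then (k=1), then tot=9, then (i=2), then tot=11, then (k=0), then tot=13, then (k=1), then tot=15, then (i=3), then tot=18, then (k=0), then tot=20, then (k=1), then tot=22, then (i=4), then tot=26, then (k=0), then tot=28, then (k=1), then tot=30, then tmp=30, then returns 32; agreement on 32.
Checked all 36 inputs in the declared domain: the outputs agree on every one.
verdict: equivalent


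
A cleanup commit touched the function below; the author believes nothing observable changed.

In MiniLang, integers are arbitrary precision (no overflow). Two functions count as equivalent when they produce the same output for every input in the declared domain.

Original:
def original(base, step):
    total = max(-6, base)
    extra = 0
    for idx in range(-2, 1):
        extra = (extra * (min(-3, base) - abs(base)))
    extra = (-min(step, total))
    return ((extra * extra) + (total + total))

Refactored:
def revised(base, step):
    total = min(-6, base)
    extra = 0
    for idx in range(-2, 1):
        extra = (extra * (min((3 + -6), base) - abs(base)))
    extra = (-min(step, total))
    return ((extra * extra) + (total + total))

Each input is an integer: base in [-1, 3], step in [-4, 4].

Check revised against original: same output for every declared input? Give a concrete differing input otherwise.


On input base=-1, step=-4, original returns 14 while revised returns 24.
verdict: not equivalent; witness: base=-1, step=-4


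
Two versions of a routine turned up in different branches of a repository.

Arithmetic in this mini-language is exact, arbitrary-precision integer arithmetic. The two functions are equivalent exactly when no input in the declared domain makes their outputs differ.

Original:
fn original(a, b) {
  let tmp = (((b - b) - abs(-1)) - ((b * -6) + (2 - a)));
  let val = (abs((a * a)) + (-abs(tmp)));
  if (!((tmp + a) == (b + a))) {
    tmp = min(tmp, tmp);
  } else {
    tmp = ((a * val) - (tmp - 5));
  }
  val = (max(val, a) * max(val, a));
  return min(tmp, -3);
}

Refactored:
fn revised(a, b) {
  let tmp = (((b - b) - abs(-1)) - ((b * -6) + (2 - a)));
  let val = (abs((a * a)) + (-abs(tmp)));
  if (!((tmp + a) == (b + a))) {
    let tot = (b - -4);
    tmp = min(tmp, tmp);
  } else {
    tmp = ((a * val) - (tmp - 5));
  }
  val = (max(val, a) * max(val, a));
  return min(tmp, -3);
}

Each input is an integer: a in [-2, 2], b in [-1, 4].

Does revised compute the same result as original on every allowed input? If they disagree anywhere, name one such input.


Behavior is preserved: although arithmetic usage differs; constant usage differs; statement counts differ; local variable names differ, the outputs never diverge.
Spot check at a=2, b=3 — original: tmp=17, then val=-13, then (!((tmp + a) == (b + a))) is true, then tmp=17, then val=4, then returns -3. revised: tmp=17, then val=-13, then (!((tmp + a) == (b + a))) is true, then tot=7, then tmp=17, then val=4, then returns -3. Both give -3.
Across all 30 domain points the two functions coincide.
verdict: equivalent


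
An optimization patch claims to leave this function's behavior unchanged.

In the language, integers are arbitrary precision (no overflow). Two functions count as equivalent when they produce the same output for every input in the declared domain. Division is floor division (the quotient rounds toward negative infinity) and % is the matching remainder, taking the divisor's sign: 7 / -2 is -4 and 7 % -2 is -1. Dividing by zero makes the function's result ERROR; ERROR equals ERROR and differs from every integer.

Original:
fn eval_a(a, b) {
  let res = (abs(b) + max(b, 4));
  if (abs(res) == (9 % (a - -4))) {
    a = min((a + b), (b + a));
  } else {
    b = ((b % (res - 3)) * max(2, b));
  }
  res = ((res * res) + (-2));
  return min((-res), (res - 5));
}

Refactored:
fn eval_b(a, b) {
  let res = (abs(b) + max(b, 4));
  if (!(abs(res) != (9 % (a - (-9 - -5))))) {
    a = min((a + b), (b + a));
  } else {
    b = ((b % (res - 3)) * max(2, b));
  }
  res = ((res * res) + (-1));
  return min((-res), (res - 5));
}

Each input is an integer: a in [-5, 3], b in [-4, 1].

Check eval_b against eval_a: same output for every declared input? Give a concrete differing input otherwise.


Evaluate both at a=-5, b=-4.
eval_a: res = 8; (abs(res) == (9 % (a - -4))) -> false; b = 2; res = 62; return -62
eval_b: res = 8; (!(abs(res) != (9 % (a - (-9 - -5))))) -> false; b = 2; res = 63; return -63
-62 vs -63 — the two versions disagree here.
verdict: not equivalent; witness: a=-5, b=-4


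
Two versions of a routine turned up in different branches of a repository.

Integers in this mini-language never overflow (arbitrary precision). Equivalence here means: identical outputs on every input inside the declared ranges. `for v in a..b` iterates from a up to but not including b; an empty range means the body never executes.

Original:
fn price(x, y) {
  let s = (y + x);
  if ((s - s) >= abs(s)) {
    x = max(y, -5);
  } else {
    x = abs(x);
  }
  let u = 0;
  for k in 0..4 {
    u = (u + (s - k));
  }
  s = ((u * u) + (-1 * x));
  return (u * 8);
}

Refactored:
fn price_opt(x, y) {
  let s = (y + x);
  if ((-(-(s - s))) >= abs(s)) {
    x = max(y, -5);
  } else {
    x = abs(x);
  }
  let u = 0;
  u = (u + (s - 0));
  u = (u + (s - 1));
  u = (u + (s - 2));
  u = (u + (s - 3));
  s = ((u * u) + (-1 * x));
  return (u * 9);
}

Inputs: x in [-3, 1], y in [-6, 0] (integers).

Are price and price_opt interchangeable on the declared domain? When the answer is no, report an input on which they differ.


There is a counterexample at x=-3, y=-6: -336 on one side, -378 on the other.
price: s := -9 | ((s - s) >= abs(s)): false | x := 3 | u := 0 | iter k=0: | u := -9 | iter k=1: | u := -19 | iter k=2: | u := -30 | iter k=3: | u := -42 | s := 1761 | result -336
price_opt: s := -9 | ((-(-(s - s))) >= abs(s)): false | x := 3 | u := 0 | u := -9 | u := -19 | u := -30 | u := -42 | s := 1761 | result -378
verdict: not equivalent; witness: x=-3, y=-6


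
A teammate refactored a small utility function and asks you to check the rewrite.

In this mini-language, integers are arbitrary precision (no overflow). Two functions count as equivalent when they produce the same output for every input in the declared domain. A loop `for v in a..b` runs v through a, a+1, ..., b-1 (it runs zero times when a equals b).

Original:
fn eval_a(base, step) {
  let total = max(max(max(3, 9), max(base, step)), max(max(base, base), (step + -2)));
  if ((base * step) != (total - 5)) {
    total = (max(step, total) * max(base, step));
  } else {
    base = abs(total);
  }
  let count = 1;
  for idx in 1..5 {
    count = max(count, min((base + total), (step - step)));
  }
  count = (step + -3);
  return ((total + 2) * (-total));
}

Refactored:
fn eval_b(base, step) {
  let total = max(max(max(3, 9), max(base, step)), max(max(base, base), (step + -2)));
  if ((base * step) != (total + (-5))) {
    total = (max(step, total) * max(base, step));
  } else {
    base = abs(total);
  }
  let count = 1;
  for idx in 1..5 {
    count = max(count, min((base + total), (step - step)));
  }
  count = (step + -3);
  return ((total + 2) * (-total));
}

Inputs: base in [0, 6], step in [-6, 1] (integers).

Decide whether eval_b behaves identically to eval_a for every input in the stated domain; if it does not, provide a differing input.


Side by side, the visible changes include: arithmetic usage differs.
As a probe, take base=2, step=-3: eval_a runs total=9, then ((base * step) != (total - 5)) is true, then total=18, then count=1, then (idx=1), then count=1, then (idx=2), then count=1, then (idx=3), then count=1, then (idx=4), then count=1, then count=-6, then returns -360; eval_b runs total=9, then ((base * step) != (total + (-5))) is true, then total=18, then count=1, then (idx=1), then count=1, then (idx=2), then count=1, then (idx=3), then count=1, then (idx=4), then count=1, then count=-6, then returns -360; both end at -360.
Every one of the 56 inputs gives matching results.
verdict: equivalent


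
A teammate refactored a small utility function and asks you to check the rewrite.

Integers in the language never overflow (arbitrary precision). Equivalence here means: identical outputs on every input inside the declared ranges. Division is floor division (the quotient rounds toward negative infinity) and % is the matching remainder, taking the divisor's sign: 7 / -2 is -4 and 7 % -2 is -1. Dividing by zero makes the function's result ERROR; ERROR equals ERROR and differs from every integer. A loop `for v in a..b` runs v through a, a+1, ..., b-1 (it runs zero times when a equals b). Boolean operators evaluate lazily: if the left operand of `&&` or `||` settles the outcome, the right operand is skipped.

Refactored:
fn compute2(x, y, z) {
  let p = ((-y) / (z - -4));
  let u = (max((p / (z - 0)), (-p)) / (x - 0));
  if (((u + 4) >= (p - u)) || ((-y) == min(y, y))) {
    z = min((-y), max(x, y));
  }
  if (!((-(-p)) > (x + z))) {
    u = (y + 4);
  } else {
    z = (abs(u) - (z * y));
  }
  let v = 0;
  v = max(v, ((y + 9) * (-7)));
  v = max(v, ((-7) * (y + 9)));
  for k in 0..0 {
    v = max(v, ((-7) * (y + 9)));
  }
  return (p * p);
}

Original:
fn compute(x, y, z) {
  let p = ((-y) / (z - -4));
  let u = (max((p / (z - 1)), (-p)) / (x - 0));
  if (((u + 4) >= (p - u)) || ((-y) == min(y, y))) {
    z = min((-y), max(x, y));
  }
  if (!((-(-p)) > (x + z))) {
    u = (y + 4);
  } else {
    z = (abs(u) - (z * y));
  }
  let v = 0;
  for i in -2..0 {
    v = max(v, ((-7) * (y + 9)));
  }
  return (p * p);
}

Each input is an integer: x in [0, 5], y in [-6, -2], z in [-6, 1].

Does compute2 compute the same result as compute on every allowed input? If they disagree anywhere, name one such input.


These are not equivalent — on x=1, y=-6, z=0 the outputs split (1 vs ERROR).
compute: p := 1 | u := -1 | (((u + 4) >= (p - u)) || ((-y) == min(y, y))): true | z := 1 | (!((-(-p)) > (x + z))): true | u := -2 | v := 0 | iter i=-2: | v := 0 | iter i=-1: | v := 0 | result 1
compute2: p := 1 | divide-by-zero, output ERROR
verdict: not equivalent; witness: x=1, y=-6, z=0


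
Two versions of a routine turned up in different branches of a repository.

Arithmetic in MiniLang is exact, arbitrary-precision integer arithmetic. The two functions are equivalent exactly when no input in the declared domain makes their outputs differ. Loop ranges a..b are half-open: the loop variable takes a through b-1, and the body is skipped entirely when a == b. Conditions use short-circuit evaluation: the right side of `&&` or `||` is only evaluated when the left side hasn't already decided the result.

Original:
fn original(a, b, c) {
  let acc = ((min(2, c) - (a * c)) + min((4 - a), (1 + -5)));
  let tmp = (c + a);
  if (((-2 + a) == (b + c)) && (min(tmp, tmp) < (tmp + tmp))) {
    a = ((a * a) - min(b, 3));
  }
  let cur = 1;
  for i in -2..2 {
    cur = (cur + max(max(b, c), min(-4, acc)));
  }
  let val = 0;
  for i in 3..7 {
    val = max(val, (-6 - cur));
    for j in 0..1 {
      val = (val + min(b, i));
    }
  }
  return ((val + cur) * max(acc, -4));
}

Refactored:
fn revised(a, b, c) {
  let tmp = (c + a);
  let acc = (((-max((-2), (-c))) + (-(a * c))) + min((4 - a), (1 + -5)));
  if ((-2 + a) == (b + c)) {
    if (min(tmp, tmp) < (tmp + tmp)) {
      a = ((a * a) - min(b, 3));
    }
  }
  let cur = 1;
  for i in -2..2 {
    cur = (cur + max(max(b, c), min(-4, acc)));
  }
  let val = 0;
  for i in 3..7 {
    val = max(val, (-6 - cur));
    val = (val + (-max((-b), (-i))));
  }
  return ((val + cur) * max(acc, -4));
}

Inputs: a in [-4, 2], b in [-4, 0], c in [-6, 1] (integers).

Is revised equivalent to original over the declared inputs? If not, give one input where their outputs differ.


The two are interchangeable: local variable names differ; also loop structure differs; also arithmetic usage differs; also boolean connective usage differs; also branching structure differs; also min/max/abs usage differs, and every declared input agrees.
Tracing a=-1, b=-4, c=-5: original: acc becomes -14; next tmp becomes -6; next (((-2 + a) == (b + c)) && (min(tmp, tmp) < (tmp + tmp))) evaluates to false; next cur becomes 1; next at i=-2:; next cur becomes -3; next at i=-1:; next cur becomes -7; next at i=0:; next cur becomes -11; next at i=1:; next cur becomes -15; next val becomes 0; next at i=3:; next val becomes 9; next at j=0:; next val becomes 5; next at i=4:; next val becomes 9; next at j=0:; next val becomes 5; next at i=5:; next val becomes 9; next at j=0:; next val becomes 5; next at i=6:; next val becomes 9; next at j=0:; next val becomes 5; next final value 40 | revised: tmp becomes -6; next acc becomes -14; next ((-2 + a) == (b + c)) evaluates to false; next cur becomes 1; next at i=-2:; next cur becomes -3; next at i=-1:; next cur becomes -7; next at i=0:; next cur becomes -11; next at i=1:; next cur becomes -15; next val becomes 0; next at i=3:; next val becomes 9; next val becomes 5; next at i=4:; next val becomes 9; next val becomes 5; next at i=5:; next val becomes 9; next val becomes 5; next at i=6:; next val becomes 9; next val becomes 5; next final value 40 — matching result 40.
Sweeping the whole domain (280 inputs) finds no disagreement.
verdict: equivalent


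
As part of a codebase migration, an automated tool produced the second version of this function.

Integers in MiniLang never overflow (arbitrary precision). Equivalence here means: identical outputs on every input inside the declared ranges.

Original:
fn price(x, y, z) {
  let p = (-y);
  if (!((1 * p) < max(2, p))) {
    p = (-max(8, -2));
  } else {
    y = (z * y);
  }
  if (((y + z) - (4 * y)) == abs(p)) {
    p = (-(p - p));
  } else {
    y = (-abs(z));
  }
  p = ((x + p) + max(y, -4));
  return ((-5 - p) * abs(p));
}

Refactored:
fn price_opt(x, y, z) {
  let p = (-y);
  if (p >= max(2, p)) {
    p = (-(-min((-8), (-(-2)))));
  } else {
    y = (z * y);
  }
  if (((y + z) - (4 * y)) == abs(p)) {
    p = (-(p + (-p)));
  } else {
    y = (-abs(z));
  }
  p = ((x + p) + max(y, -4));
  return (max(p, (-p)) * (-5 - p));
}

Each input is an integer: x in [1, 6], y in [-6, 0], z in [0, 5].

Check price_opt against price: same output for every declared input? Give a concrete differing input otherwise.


Side by side, the visible changes include: comparison usage differs, plus constant usage differs, plus min/max/abs usage differs, plus boolean connective usage differs, plus arithmetic usage differs.
Spot check at x=3, y=0, z=4 — price: p = 0; (!((1 * p) < max(2, p))) -> false; y = 0; (((y + z) - (4 * y)) == abs(p)) -> false; y = -4; p = -1; return -4. price_opt: p = 0; (p >= max(2, p)) -> false; y = 0; (((y + z) - (4 * y)) == abs(p)) -> false; y = -4; p = -1; return -4. Both give -4.
An exhaustive pass over the 252 declared inputs shows identical outputs.
verdict: equivalent


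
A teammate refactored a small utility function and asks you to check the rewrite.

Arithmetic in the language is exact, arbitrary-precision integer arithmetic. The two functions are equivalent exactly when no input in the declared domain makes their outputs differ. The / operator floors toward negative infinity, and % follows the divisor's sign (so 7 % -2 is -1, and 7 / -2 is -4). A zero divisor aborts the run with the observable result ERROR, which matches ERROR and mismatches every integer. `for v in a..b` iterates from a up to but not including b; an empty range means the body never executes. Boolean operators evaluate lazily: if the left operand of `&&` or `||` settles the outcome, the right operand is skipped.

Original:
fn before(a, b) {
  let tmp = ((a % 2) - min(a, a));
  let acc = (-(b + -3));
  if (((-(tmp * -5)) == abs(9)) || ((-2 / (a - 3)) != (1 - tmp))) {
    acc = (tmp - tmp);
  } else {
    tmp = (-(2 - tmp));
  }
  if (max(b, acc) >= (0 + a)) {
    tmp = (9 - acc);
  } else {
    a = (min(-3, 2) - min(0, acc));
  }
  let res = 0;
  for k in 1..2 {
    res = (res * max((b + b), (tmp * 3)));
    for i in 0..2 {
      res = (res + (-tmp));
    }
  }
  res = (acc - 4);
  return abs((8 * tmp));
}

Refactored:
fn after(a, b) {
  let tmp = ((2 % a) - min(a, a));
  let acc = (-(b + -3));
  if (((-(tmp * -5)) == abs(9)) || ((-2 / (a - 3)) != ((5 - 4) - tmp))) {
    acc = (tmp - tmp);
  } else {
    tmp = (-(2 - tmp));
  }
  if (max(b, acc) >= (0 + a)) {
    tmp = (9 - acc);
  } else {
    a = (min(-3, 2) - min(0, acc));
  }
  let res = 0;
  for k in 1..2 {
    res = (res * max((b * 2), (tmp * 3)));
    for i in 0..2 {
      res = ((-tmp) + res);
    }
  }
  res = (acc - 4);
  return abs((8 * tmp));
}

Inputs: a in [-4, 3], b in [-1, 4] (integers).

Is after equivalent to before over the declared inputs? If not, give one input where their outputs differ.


The rewrite breaks on a=-1, b=-1, where the results are 72 and 40.
before: tmp := 2 | acc := 4 | (((-(tmp * -5)) == abs(9)) || ((-2 / (a - 3)) != (1 - tmp))): true | acc := 0 | (max(b, acc) >= (0 + a)): true | tmp := 9 | res := 0 | iter k=1: | res := 0 | iter i=0: | res := -9 | iter i=1: | res := -18 | res := -4 | result 72
after: tmp := 1 | acc := 4 | (((-(tmp * -5)) == abs(9)) || ((-2 / (a - 3)) != ((5 - 4) - tmp))): false | tmp := -1 | (max(b, acc) >= (0 + a)): true | tmp := 5 | res := 0 | iter k=1: | res := 0 | iter i=0: | res := -5 | iter i=1: | res := -10 | res := 0 | result 40
verdict: not equivalent; witness: a=-1, b=-1


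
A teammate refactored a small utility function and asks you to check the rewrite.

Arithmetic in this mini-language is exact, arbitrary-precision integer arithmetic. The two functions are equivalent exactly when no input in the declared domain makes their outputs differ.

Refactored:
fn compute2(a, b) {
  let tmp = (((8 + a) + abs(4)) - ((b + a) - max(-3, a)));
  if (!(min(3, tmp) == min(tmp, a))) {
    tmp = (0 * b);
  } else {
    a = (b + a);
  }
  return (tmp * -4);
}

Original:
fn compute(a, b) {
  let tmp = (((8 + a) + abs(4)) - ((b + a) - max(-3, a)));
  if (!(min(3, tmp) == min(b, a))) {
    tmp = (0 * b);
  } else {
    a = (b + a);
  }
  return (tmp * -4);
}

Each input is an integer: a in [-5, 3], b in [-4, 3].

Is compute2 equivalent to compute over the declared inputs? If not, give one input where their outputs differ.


The rewrite breaks on a=3, b=-4, where the results are 0 and -76.
compute: tmp = 19; (!(min(3, tmp) == min(b, a))) -> true; tmp = 0; return 0
compute2: tmp = 19; (!(min(3, tmp) == min(tmp, a))) -> false; a = -1; return -76
verdict: not equivalent; witness: a=3, b=-4


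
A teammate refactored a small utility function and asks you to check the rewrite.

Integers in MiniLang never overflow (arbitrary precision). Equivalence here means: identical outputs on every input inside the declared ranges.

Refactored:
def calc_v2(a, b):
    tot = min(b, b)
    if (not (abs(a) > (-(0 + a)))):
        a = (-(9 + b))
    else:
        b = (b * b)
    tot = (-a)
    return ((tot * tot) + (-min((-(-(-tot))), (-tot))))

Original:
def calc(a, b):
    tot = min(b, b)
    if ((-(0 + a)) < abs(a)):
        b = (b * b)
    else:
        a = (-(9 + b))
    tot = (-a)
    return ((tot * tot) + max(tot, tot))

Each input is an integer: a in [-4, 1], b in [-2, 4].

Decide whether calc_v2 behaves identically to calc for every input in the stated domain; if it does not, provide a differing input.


The two versions differ — the changes include min/max/abs usage differs, and boolean connective usage differs, and comparison usage differs.
Spot check at a=1, b=1 — calc: tot becomes 1; next ((-(0 + a)) < abs(a)) evaluates to true; next b becomes 1; next tot becomes -1; next final value 0. calc_v2: tot becomes 1; next (not (abs(a) > (-(0 + a)))) evaluates to false; next b becomes 1; next tot becomes -1; next final value 0. Both give 0.
Every one of the 42 inputs gives matching results.
verdict: equivalent
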